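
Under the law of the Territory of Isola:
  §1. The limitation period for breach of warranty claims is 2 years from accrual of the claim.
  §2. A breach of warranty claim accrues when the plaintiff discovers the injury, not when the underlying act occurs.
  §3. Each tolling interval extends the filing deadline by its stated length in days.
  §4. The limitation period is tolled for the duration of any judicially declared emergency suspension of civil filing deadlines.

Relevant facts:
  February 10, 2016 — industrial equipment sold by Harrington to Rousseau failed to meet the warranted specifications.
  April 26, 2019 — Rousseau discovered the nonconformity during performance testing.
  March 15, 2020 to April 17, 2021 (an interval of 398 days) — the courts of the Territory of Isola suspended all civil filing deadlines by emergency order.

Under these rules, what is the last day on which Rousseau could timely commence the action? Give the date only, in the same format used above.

The claim did not accrue until Rousseau discovered the injury on April 26, 2019; the February 10, 2016 act date does not start the clock under the stated rule.
2 years from April 26, 2019 is April 26, 2021.
The period was tolled for 398 days by the emergency suspension of filing deadlines (March 15, 2020 to April 17, 2021), pushing the deadline to May 29, 2022.

May 29, 2022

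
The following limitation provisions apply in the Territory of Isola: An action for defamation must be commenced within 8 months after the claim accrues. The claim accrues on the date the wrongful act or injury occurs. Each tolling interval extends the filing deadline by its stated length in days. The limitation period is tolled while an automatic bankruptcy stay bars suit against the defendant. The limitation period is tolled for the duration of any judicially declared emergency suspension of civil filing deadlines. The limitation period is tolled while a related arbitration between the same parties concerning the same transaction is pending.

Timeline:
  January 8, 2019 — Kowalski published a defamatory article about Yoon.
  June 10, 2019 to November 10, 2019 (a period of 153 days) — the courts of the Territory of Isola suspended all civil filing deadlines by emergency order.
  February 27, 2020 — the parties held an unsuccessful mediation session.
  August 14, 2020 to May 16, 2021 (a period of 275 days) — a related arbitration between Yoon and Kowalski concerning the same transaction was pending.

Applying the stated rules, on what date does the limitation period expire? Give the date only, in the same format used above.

The claim accrued on January 8, 2019, when the wrongful act occurred.
The untolled deadline — 8 months after January 8, 2019 — is September 8, 2019.
The period was tolled for 153 days by the emergency suspension of filing deadlines (June 10, 2019 to November 10, 2019), pushing the deadline to February 8, 2020.
The pending related arbitration from August 14, 2020 to May 16, 2021 began after the period had already run on February 8, 2020, so it has no tolling effect.
The other events in the timeline have no effect on the limitation period under the stated rules.

February 8, 2020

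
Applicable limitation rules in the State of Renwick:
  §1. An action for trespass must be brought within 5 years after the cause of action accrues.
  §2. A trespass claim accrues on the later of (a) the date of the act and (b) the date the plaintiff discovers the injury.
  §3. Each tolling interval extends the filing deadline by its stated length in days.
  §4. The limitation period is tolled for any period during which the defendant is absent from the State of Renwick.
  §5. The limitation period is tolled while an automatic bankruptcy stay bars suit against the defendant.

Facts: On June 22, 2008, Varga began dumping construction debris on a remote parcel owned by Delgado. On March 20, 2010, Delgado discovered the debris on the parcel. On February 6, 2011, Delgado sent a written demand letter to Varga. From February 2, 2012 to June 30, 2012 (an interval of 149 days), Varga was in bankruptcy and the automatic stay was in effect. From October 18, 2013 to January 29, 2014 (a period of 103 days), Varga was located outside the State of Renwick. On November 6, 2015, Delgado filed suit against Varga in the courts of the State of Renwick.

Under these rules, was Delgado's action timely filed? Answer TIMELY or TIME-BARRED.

Taking the later of the act (June 22, 2008) and discovery (March 20, 2010), the claim accrued on March 20, 2010.
The untolled deadline — 5 years after March 20, 2010 — is March 20, 2015.
Because the automatic bankruptcy stay ran from February 2, 2012 to June 30, 2012, the deadline is extended by 149 days to August 16, 2015.
The period was tolled for 103 days by the defendant's absence from the jurisdiction (October 18, 2013 to January 29, 2014), pushing the deadline to November 27, 2015.
The other events in the timeline have no effect on the limitation period under the stated rules.
The November 6, 2015 filing precedes the November 27, 2015 deadline; the claim is timely.

TIMELY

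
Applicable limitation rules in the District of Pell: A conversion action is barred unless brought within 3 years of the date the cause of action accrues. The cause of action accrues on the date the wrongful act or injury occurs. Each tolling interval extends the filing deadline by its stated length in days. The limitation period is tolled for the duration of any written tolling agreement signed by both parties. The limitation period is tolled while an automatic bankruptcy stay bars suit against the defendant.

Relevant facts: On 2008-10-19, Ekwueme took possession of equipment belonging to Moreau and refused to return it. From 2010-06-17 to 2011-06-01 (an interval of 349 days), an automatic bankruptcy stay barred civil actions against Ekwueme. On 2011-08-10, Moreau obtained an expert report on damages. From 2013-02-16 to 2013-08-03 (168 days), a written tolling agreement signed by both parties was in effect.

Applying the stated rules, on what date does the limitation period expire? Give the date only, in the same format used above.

The limitation period began to run on 2008-10-19.
3 years from 2008-10-19 is 2011-10-19.
The period was tolled for 349 days by the automatic bankruptcy stay (2010-06-17 to 2011-06-01), pushing the deadline to 2012-10-02.
By the time the written tolling agreement began on 2013-02-16, the limitation period had already expired on 2012-10-02; that interval cannot revive it.
None of the other events listed affects the running of the period under the stated rules.

2012-10-02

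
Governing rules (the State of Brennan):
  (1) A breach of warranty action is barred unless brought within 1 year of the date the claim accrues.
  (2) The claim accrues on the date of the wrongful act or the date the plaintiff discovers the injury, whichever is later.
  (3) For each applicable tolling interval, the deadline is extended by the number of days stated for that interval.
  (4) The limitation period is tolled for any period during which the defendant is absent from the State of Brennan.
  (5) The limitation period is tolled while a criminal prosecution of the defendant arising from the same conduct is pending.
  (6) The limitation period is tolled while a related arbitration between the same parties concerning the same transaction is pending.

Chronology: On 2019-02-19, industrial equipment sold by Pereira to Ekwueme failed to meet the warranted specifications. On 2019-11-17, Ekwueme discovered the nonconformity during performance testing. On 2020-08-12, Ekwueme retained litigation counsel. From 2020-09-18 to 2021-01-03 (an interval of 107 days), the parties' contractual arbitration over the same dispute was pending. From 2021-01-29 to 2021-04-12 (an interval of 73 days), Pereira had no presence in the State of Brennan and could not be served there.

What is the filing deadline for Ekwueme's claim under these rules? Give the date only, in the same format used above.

Taking the later of the act (2019-02-19) and discovery (2019-11-17), the claim accrued on 2019-11-17.
1 year from 2019-11-17 is 2020-11-17.
The pending related arbitration from 2020-09-18 to 2021-01-03 tolled the period for 107 days, extending the deadline to 2021-03-04.
Because the defendant's absence from the jurisdiction ran from 2021-01-29 to 2021-04-12, the deadline is extended by 73 days to 2021-05-16.
Nothing else in the chronology tolls or restarts the period.

2021-05-16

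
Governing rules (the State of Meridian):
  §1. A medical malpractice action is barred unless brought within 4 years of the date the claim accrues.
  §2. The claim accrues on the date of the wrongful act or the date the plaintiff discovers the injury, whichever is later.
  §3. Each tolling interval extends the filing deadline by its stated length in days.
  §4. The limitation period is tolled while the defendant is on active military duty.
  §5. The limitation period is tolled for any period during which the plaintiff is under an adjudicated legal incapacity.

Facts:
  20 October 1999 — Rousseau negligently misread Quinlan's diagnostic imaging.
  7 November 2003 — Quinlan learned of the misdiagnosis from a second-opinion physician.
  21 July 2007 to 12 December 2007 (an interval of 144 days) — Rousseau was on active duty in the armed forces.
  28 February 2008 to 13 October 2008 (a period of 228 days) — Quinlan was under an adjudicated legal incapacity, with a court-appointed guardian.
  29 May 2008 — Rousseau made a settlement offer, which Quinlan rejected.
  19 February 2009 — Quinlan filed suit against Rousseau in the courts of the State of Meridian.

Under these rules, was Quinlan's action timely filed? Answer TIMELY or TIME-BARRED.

TIME-BARRED

Because discovery on 7 November 2003 post-dates the 20 October 1999 act, accrual under the later-of rule falls on 7 November 2003.
The untolled deadline — 4 years after 7 November 2003 — is 7 November 2007.
Because the defendant's active military service ran from 21 July 2007 to 12 December 2007, the deadline is extended by 144 days to 30 March 2008.
Because the plaintiff's legal incapacity ran from 28 February 2008 to 13 October 2008, the deadline is extended by 228 days to 13 November 2008.
The other events in the timeline have no effect on the limitation period under the stated rules.
Quinlan filed on 19 February 2009, after the 13 November 2008 deadline, so the action is time-barred.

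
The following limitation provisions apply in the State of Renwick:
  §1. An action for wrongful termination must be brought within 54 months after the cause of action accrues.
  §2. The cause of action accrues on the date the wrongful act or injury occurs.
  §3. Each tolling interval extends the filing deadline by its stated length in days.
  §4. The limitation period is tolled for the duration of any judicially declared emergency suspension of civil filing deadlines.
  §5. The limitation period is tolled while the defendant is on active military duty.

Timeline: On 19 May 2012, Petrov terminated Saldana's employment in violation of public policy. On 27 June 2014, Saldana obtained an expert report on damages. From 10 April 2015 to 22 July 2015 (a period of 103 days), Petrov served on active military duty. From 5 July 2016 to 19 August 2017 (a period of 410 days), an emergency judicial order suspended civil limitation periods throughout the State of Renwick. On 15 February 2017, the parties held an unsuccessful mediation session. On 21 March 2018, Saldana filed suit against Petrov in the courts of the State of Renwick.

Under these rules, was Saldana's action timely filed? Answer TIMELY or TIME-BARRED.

TIMELY

The limitation period began to run on 19 May 2012.
54 months from 19 May 2012 is 19 November 2016.
The period was tolled for 103 days by the defendant's active military service (10 April 2015 to 22 July 2015), pushing the deadline to 2 March 2017.
The period was tolled for 410 days by the emergency suspension of filing deadlines (5 July 2016 to 19 August 2017), pushing the deadline to 16 April 2018.
The other events in the timeline have no effect on the limitation period under the stated rules.
Filing on 21 March 2018 beat the 16 April 2018 deadline — the action is timely.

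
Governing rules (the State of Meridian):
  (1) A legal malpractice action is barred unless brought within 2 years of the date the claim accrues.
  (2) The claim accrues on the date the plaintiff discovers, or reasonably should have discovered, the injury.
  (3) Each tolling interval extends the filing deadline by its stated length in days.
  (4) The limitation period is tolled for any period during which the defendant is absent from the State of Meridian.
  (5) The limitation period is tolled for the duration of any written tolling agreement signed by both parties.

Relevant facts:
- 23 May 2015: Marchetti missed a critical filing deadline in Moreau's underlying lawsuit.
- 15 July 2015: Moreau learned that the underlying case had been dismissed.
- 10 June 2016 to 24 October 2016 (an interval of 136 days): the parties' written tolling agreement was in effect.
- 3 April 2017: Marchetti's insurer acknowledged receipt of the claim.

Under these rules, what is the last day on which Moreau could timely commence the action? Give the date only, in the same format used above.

Under the discovery rule, the claim accrued on 15 July 2015, when Moreau discovered the injury — not on the 23 May 2015 date of the underlying act.
The untolled deadline — 2 years after 15 July 2015 — is 15 July 2017.
Because the written tolling agreement ran from 10 June 2016 to 24 October 2016, the deadline is extended by 136 days to 28 November 2017.
Nothing else in the chronology tolls or restarts the period.

28 November 2017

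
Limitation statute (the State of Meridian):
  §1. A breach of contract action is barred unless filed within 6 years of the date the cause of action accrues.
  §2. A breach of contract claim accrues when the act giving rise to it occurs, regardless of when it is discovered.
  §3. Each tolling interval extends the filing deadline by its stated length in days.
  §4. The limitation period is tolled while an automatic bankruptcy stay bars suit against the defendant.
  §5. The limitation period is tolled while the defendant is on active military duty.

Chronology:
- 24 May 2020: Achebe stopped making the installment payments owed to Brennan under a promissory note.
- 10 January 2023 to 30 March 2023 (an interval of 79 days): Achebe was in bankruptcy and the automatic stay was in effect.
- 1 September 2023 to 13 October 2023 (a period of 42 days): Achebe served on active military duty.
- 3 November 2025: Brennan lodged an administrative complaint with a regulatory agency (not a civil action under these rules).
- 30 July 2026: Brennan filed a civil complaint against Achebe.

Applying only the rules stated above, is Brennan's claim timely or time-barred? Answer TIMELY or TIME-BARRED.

The cause of action accrued on 24 May 2020, the date of the act.
6 years from 24 May 2020 is 24 May 2026.
The period was tolled for 79 days by the automatic bankruptcy stay (10 January 2023 to 30 March 2023), pushing the deadline to 11 August 2026.
Because the defendant's active military service ran from 1 September 2023 to 13 October 2023, the deadline is extended by 42 days to 22 September 2026.
Nothing else in the chronology tolls or restarts the period.
The 30 July 2026 filing precedes the 22 September 2026 deadline; the claim is timely.

TIMELY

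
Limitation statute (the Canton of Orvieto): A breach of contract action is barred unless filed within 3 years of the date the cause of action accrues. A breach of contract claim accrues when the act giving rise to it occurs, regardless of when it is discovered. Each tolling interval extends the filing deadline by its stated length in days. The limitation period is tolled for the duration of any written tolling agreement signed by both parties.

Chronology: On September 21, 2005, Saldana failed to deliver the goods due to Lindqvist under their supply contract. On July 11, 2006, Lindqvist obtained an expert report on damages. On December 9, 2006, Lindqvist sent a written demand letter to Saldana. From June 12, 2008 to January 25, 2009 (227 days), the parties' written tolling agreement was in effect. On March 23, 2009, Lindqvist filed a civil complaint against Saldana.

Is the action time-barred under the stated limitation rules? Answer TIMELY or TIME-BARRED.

TIMELY

The cause of action accrued on September 21, 2005, the date of the act.
3 years from September 21, 2005 is September 21, 2008.
Because the written tolling agreement ran from June 12, 2008 to January 25, 2009, the deadline is extended by 227 days to May 6, 2009.
Nothing else in the chronology tolls or restarts the period.
Lindqvist filed on March 23, 2009, before the May 6, 2009 deadline, so the action is timely.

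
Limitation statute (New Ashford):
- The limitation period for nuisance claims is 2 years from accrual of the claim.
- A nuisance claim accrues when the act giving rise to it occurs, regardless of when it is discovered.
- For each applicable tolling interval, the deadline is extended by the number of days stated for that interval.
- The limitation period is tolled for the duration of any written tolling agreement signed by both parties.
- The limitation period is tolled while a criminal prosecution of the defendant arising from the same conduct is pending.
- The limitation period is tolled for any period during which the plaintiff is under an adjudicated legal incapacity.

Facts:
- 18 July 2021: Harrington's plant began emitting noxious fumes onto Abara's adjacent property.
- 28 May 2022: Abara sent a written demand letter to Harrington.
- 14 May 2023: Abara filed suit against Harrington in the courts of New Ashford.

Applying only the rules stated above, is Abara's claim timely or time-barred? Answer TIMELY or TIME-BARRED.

TIMELY

The limitation period began to run on 18 July 2021.
Adding the 2 years base period to 18 July 2021 gives a deadline of 18 July 2023, before any tolling.
None of the other events listed affects the running of the period under the stated rules.
Abara filed on 14 May 2023, before the 18 July 2023 deadline, so the action is timely.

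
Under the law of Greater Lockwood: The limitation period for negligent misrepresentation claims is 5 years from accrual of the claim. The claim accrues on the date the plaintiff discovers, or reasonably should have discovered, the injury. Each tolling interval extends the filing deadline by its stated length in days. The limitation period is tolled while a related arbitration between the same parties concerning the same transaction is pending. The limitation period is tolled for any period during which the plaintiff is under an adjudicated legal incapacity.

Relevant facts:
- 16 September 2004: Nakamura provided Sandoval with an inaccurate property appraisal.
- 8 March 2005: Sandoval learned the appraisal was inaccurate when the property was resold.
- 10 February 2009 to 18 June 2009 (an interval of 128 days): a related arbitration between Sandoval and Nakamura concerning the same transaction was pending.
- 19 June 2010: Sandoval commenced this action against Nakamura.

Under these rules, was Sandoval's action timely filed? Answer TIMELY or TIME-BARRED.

Under the discovery rule, the claim accrued on 8 March 2005, when Sandoval discovered the injury — not on the 16 September 2004 date of the underlying act.
5 years from 8 March 2005 is 8 March 2010.
Because the pending related arbitration ran from 10 February 2009 to 18 June 2009, the deadline is extended by 128 days to 14 July 2010.
The 19 June 2010 filing precedes the 14 July 2010 deadline; the claim is timely.

TIMELY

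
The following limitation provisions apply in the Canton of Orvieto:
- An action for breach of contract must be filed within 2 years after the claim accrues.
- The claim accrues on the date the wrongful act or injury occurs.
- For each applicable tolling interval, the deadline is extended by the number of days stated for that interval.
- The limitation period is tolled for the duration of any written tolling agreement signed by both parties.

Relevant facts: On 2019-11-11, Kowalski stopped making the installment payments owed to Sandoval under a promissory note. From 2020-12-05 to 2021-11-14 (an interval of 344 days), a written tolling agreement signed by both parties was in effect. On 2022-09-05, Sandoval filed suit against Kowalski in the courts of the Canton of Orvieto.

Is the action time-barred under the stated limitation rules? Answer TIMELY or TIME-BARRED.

The limitation period began to run on 2019-11-11.
Adding the 2 years base period to 2019-11-11 gives a deadline of 2021-11-11, before any tolling.
The written tolling agreement from 2020-12-05 to 2021-11-14 tolled the period for 344 days, extending the deadline to 2022-10-21.
The 2022-09-05 filing precedes the 2022-10-21 deadline; the claim is timely.

TIMELY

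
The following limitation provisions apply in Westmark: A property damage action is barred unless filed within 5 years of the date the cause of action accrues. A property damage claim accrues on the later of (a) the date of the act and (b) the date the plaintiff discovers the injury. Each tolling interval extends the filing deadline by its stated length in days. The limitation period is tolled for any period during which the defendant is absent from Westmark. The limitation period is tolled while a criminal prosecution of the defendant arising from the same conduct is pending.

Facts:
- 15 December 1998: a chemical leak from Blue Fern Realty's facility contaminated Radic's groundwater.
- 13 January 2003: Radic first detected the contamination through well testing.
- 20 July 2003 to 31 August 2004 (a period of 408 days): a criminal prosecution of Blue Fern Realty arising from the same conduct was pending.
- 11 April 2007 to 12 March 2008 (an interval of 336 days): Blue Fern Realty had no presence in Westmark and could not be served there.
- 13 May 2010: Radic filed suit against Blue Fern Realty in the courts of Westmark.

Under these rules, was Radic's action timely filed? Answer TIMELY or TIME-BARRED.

TIME-BARRED

Taking the later of the act (15 December 1998) and discovery (13 January 2003), the claim accrued on 13 January 2003.
Adding the 5 years base period to 13 January 2003 gives a deadline of 13 January 2008, before any tolling.
The pending criminal prosecution from 20 July 2003 to 31 August 2004 tolled the period for 408 days, extending the deadline to 24 February 2009.
The defendant's absence from the jurisdiction from 11 April 2007 to 12 March 2008 tolled the period for 336 days, extending the deadline to 26 January 2010.
Radic filed on 13 May 2010, after the 26 January 2010 deadline, so the action is time-barred.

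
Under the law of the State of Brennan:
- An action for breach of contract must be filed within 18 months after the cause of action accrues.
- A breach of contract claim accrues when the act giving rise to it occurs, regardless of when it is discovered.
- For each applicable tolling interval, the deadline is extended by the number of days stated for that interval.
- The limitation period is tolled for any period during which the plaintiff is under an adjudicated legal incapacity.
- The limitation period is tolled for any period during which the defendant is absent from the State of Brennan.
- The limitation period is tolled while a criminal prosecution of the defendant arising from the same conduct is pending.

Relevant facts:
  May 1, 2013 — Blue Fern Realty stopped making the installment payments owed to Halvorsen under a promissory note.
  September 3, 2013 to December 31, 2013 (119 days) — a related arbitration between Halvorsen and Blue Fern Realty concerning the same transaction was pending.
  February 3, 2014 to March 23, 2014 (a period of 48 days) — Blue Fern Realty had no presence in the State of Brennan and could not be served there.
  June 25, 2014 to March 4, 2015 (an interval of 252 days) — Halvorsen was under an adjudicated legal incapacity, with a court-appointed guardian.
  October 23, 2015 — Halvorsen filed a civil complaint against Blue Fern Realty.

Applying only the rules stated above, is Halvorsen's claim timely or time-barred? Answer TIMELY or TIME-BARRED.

The cause of action accrued on May 1, 2013, the date of the act.
18 months from May 1, 2013 is November 1, 2014.
The defendant's absence from the jurisdiction from February 3, 2014 to March 23, 2014 tolled the period for 48 days, extending the deadline to December 19, 2014.
The plaintiff's legal incapacity from June 25, 2014 to March 4, 2015 tolled the period for 252 days, extending the deadline to August 28, 2015.
Although a pending arbitration ran from September 3, 2013 to December 31, 2013, the stated rules do not make that a tolling event, so it is disregarded.
Halvorsen filed on October 23, 2015, after the August 28, 2015 deadline, so the action is time-barred.

TIME-BARRED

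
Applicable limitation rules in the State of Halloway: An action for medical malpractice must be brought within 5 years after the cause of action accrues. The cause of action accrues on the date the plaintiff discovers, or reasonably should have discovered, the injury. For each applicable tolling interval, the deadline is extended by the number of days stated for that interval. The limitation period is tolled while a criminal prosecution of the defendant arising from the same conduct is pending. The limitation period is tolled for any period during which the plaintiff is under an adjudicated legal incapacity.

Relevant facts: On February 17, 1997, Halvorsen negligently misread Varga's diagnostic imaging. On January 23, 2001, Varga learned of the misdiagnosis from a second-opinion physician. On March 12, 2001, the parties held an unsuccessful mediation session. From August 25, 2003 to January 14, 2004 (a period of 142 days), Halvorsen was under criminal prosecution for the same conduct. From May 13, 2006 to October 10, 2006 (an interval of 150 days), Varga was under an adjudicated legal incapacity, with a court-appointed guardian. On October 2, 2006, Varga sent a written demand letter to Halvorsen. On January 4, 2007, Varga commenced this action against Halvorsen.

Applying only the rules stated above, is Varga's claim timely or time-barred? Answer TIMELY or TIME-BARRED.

Accrual is tied to discovery, so the period began on January 23, 2001 rather than on February 17, 1997 when the act occurred.
5 years from January 23, 2001 is January 23, 2006.
Because the pending criminal prosecution ran from August 25, 2003 to January 14, 2004, the deadline is extended by 142 days to June 14, 2006.
The plaintiff's legal incapacity from May 13, 2006 to October 10, 2006 tolled the period for 150 days, extending the deadline to November 11, 2006.
The other events in the timeline have no effect on the limitation period under the stated rules.
Filing on January 4, 2007 missed the November 11, 2006 deadline — the action is time-barred.

TIME-BARRED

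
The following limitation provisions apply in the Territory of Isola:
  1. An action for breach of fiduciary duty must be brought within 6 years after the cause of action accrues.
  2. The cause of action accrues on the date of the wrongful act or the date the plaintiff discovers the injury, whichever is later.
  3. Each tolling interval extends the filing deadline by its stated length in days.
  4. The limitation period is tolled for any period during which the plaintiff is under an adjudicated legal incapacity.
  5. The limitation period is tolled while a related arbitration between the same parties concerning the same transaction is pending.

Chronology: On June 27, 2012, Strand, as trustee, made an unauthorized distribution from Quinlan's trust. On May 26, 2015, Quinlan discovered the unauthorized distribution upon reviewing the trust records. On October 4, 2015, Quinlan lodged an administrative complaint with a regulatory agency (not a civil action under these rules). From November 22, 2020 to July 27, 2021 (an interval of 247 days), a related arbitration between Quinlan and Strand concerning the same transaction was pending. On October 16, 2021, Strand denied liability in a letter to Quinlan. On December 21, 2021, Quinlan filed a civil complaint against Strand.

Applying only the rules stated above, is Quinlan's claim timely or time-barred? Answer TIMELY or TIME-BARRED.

TIMELY

Taking the later of the act (June 27, 2012) and discovery (May 26, 2015), the claim accrued on May 26, 2015.
6 years from May 26, 2015 is May 26, 2021.
The period was tolled for 247 days by the pending related arbitration (November 22, 2020 to July 27, 2021), pushing the deadline to January 28, 2022.
Nothing else in the chronology tolls or restarts the period.
The December 21, 2021 filing precedes the January 28, 2022 deadline; the claim is timely.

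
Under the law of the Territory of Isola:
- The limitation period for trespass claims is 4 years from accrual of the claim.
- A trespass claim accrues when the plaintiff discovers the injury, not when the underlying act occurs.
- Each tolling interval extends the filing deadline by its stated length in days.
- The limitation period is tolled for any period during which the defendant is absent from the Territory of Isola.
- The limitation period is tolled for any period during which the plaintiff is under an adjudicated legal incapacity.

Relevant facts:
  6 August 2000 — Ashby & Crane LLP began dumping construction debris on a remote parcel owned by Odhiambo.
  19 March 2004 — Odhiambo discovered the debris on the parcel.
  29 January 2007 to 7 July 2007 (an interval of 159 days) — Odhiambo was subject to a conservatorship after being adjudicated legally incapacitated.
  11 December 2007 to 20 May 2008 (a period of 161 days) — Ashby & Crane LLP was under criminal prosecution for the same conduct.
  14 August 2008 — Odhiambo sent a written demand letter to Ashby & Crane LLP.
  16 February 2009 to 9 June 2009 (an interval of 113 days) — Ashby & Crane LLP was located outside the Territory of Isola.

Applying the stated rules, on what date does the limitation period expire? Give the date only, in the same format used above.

25 August 2008

Accrual is tied to discovery, so the period began on 19 March 2004 rather than on 6 August 2000 when the act occurred.
Adding the 4 years base period to 19 March 2004 gives a deadline of 19 March 2008, before any tolling.
Because the plaintiff's legal incapacity ran from 29 January 2007 to 7 July 2007, the deadline is extended by 159 days to 25 August 2008.
The defendant's absence from the jurisdiction from 16 February 2009 to 9 June 2009 began after the period had already run on 25 August 2008, so it has no tolling effect.
The pending criminal prosecution from 11 December 2007 to 20 May 2008 does not toll the period, because no stated rule makes a criminal prosecution a tolling event.
None of the other events listed affects the running of the period under the stated rules.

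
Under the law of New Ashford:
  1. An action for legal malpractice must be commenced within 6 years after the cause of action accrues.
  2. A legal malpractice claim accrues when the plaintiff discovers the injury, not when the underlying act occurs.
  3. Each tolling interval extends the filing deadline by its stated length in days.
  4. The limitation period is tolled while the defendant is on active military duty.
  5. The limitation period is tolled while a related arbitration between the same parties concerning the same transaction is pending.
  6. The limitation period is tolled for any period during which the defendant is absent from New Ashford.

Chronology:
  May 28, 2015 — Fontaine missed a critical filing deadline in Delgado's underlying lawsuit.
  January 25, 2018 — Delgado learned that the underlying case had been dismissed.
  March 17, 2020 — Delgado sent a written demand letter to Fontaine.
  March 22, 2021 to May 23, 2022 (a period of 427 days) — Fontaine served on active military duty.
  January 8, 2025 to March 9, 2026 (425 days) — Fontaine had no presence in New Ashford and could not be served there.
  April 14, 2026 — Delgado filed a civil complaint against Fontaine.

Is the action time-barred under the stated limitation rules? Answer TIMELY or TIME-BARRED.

TIMELY

The claim did not accrue until Delgado discovered the injury on January 25, 2018; the May 28, 2015 act date does not start the clock under the stated rule.
Adding the 6 years base period to January 25, 2018 gives a deadline of January 25, 2024, before any tolling.
Because the defendant's active military service ran from March 22, 2021 to May 23, 2022, the deadline is extended by 427 days to March 27, 2025.
The period was tolled for 425 days by the defendant's absence from the jurisdiction (January 8, 2025 to March 9, 2026), pushing the deadline to May 26, 2026.
Nothing else in the chronology tolls or restarts the period.
Filing on April 14, 2026 beat the May 26, 2026 deadline — the action is timely.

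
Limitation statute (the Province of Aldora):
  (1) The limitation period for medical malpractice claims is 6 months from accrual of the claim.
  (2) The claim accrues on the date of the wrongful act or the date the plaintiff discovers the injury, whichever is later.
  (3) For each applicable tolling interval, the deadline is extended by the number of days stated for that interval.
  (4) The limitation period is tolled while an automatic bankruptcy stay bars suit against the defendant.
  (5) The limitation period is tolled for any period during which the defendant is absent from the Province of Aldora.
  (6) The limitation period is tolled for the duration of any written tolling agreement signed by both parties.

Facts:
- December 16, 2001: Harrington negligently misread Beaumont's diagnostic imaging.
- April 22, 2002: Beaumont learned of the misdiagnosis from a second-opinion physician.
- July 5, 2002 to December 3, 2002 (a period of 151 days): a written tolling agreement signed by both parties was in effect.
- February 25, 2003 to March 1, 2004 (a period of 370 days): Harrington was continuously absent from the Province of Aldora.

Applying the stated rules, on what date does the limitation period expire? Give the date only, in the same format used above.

March 26, 2004

The claim accrued on April 22, 2002 — the later of the December 16, 2001 act and the April 22, 2002 discovery.
6 months from April 22, 2002 is October 22, 2002.
Because the written tolling agreement ran from July 5, 2002 to December 3, 2002, the deadline is extended by 151 days to March 22, 2003.
The period was tolled for 370 days by the defendant's absence from the jurisdiction (February 25, 2003 to March 1, 2004), pushing the deadline to March 26, 2004.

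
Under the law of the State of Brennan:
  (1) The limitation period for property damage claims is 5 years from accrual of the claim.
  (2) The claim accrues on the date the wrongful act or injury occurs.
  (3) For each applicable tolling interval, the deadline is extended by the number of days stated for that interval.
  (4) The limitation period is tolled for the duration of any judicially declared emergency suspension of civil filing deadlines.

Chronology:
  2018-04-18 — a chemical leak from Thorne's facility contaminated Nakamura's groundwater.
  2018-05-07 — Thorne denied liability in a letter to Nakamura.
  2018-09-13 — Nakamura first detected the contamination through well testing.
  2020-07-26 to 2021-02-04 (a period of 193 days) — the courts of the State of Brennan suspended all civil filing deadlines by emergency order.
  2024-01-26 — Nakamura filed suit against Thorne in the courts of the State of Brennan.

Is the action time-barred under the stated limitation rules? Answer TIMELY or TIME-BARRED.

Accrual is governed by the date of the act, so the period began to run on 2018-04-18; the later discovery on 2018-09-13 is irrelevant under the stated rule.
Adding the 5 years base period to 2018-04-18 gives a deadline of 2023-04-18, before any tolling.
The period was tolled for 193 days by the emergency suspension of filing deadlines (2020-07-26 to 2021-02-04), pushing the deadline to 2023-10-28.
Nothing else in the chronology tolls or restarts the period.
Nakamura filed on 2024-01-26, after the 2023-10-28 deadline, so the action is time-barred.

TIME-BARRED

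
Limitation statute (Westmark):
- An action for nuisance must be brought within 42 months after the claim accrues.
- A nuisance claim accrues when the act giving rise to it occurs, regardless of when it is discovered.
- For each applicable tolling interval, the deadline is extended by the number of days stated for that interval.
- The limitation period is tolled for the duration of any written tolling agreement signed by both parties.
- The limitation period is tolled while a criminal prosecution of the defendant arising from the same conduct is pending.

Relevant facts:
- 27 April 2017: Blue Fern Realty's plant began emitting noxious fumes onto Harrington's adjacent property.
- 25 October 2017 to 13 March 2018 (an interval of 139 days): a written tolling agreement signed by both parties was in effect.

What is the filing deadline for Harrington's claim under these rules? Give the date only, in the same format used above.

The limitation period began to run on 27 April 2017.
The untolled deadline — 42 months after 27 April 2017 — is 27 October 2020.
The period was tolled for 139 days by the written tolling agreement (25 October 2017 to 13 March 2018), pushing the deadline to 15 March 2021.

15 March 2021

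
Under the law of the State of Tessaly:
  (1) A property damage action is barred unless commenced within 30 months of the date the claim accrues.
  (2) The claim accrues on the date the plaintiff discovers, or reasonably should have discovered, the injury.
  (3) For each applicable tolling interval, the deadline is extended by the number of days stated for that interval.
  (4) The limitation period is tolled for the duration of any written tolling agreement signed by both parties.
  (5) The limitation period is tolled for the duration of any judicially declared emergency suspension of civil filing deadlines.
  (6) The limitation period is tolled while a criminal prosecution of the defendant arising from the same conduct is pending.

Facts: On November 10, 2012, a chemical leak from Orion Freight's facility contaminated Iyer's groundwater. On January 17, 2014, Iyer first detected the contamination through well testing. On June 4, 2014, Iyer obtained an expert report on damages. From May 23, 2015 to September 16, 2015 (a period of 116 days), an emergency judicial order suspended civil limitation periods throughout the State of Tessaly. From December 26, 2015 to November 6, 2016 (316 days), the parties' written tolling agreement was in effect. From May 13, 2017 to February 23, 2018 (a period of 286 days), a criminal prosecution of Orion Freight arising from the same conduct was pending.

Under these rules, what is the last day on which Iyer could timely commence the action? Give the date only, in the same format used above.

July 5, 2018

Accrual is tied to discovery, so the period began on January 17, 2014 rather than on November 10, 2012 when the act occurred.
The untolled deadline — 30 months after January 17, 2014 — is July 17, 2016.
Because the emergency suspension of filing deadlines ran from May 23, 2015 to September 16, 2015, the deadline is extended by 116 days to November 10, 2016.
Because the written tolling agreement ran from December 26, 2015 to November 6, 2016, the deadline is extended by 316 days to September 22, 2017.
The period was tolled for 286 days by the pending criminal prosecution (May 13, 2017 to February 23, 2018), pushing the deadline to July 5, 2018.
Nothing else in the chronology tolls or restarts the period.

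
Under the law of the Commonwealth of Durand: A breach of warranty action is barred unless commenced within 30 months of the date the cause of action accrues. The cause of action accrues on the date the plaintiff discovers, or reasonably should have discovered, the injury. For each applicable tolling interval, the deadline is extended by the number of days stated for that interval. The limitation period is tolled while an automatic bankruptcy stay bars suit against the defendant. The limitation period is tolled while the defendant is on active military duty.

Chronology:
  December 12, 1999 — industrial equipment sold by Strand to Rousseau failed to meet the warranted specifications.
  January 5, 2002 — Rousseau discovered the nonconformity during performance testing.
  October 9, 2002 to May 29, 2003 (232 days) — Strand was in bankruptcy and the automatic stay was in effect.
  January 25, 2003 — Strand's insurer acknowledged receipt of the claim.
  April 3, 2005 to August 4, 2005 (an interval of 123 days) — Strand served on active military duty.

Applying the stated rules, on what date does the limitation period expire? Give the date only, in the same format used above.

Accrual is tied to discovery, so the period began on January 5, 2002 rather than on December 12, 1999 when the act occurred.
30 months from January 5, 2002 is July 5, 2004.
Because the automatic bankruptcy stay ran from October 9, 2002 to May 29, 2003, the deadline is extended by 232 days to February 22, 2005.
By the time the defendant's active military service began on April 3, 2005, the limitation period had already expired on February 22, 2005; that interval cannot revive it.
None of the other events listed affects the running of the period under the stated rules.

February 22, 2005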